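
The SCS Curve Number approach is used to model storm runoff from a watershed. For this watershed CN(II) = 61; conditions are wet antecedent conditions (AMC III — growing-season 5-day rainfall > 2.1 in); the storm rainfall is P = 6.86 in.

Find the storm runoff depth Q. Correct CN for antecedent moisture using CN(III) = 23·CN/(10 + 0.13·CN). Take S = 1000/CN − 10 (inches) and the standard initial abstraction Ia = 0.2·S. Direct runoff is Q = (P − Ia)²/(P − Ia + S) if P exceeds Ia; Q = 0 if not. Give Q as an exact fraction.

Adjust CN=61 to AMC III: 23·61/(10 + 0.13·61) → 1403 ÷ (1793/100) = 140300/1793 ≈ 78.249
Retention S: 1000/CN − 10 with CN=78.249 → S = 3900/1403 ≈ 2.780 in
Ia = 0.2S: 0.2·2.780 = 0.556 in (exactly 780/1403)
Since P=6.860 > Ia=0.556: effective rainfall P−Ia = 442229/70150 in
Q = (442229/70150)²/((442229/70150) + 3900/1403) = (195566488441/4921022500)/(637229/70150) = 195566488441/44701614350 in ≈ 4.375 in

Q = 195566488441/44701614350 in ≈ 4.375 in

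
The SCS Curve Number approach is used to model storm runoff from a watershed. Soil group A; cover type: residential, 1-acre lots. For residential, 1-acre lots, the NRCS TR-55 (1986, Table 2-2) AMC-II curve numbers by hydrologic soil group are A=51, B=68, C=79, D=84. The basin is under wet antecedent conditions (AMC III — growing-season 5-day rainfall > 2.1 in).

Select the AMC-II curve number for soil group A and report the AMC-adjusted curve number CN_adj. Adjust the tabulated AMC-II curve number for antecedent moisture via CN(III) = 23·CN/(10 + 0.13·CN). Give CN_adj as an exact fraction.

NRCS table: residential, 1-acre lots, soil group A → CN(II) = 51
Adjust CN=51 to AMC III: 23·51/(10 + 0.13·51) → 1173 ÷ (1663/100) = 117300/1663 ≈ 70.535

CN_adj = 117300/1663 ≈ 70.535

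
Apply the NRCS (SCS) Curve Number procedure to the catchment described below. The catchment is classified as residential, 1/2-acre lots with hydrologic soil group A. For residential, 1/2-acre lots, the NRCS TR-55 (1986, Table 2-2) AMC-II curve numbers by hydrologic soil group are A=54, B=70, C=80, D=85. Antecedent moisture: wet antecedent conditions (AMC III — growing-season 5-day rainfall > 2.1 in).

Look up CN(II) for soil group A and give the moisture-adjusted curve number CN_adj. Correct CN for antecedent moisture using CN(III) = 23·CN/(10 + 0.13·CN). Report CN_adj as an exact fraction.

NRCS table: residential, 1/2-acre lots, soil group A → CN(II) = 54
Adjust CN=54 to AMC III: 23·54/(10 + 0.13·54) → 1242 ÷ (851/50) = 2700/37 ≈ 72.973

CN_adj = 2700/37 ≈ 72.973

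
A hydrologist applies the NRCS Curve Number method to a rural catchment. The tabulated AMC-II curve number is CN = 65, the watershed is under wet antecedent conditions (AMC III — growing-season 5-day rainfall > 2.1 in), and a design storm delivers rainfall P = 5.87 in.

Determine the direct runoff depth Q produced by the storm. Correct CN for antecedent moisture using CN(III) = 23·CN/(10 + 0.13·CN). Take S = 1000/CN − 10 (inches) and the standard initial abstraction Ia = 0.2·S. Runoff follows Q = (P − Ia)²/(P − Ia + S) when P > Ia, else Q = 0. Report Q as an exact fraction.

Adjust CN=65 to AMC III: 23·65/(10 + 0.13·65) → 1495 ÷ (369/20) = 29900/369 ≈ 81.030
Retention S: 1000/CN − 10 with CN=81.030 → S = 700/299 ≈ 2.341 in
Initial abstraction Ia = S/5 = (700/299)/5 = 140/299 ≈ 0.468 in
Since P=5.870 > Ia=0.468: effective rainfall P−Ia = 161513/29900 in
Runoff Q = (P−Ia)²/(P−Ia+S) = (5.402)²/(5.402+2.341) = 26086449169/6922238700 ≈ 3.768 in

Q = 26086449169/6922238700 in ≈ 3.768 in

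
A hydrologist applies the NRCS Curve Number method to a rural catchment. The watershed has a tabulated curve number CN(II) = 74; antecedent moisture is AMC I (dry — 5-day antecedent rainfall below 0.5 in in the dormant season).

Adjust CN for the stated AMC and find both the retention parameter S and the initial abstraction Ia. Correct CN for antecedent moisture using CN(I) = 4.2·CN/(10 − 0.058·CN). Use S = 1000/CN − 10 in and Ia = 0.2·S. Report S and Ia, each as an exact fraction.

S = 6500/777 in ≈ 8.366 in; Ia = 1300/777 in ≈ 1.673 in

Dry (AMC I): CN(I) = 4.2·74/(10 − 0.058·74) = (1554/5)/(1427/250) = 77700/1427 ≈ 54.450
S = 1000/(77700/1427) − 10 = 6500/777 in ≈ 8.366 in
Initial abstraction Ia = S/5 = (6500/777)/5 = 1300/777 ≈ 1.673 in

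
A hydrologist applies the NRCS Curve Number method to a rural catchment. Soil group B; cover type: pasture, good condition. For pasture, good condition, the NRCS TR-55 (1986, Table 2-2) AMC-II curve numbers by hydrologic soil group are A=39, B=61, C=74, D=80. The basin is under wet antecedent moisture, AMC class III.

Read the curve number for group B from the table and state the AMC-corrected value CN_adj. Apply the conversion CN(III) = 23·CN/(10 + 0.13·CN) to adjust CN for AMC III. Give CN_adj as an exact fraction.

CN_adj = 140300/1793 ≈ 78.249

NRCS table: pasture, good condition, soil group B → CN(II) = 61
CN(III) from CN(II)=61: (23·61)/(10 + 0.13·61) = 140300/1793 ≈ 78.249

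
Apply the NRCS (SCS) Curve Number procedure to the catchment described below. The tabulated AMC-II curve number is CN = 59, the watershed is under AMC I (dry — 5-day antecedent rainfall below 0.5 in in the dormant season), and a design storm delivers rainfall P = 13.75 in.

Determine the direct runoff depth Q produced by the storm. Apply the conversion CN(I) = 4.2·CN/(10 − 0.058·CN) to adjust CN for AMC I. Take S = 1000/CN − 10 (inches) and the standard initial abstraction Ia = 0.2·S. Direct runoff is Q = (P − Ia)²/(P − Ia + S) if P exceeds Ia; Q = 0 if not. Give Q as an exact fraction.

Dry (AMC I): CN(I) = 4.2·59/(10 − 0.058·59) = (1239/5)/(3289/500) = 123900/3289 ≈ 37.671
Retention S: 1000/CN − 10 with CN=37.671 → S = 20500/1239 ≈ 16.546 in
Ia = 0.2·(20500/1239) = 4100/1239 in ≈ 3.309 in
P − Ia = 13.750 − 3.309 = 51745/4956 ≈ 10.441 in (> 0, runoff occurs)
Q = (51745/4956)²/((51745/4956) + 20500/1239) = (2677545025/24561936)/(133745/4956) = 535509005/132568044 in ≈ 4.040 in

Q = 535509005/132568044 in ≈ 4.040 in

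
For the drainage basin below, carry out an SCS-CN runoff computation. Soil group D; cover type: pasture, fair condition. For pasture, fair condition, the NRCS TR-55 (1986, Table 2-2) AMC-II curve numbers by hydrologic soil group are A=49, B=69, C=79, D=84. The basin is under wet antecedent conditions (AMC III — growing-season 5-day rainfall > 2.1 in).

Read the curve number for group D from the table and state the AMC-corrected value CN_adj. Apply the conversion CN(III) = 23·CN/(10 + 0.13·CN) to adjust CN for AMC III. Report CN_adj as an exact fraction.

CN_adj = 48300/523 ≈ 92.352

NRCS table: pasture, fair condition, soil group D → CN(II) = 84
Adjust CN=84 to AMC III: 23·84/(10 + 0.13·84) → 1932 ÷ (523/25) = 48300/523 ≈ 92.352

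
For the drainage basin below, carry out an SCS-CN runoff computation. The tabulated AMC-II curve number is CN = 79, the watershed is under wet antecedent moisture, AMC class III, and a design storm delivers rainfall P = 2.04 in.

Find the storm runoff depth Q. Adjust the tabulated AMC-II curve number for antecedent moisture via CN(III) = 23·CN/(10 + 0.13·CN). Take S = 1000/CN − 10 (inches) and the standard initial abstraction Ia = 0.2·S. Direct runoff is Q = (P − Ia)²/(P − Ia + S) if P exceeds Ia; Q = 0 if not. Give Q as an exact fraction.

Adjust CN=79 to AMC III: 23·79/(10 + 0.13·79) → 1817 ÷ (2027/100) = 181700/2027 ≈ 89.640
Max retention: S = 1000/(181700/2027) − 10 = 2100/1817 in (≈ 1.156 in)
Initial abstraction Ia = S/5 = (2100/1817)/5 = 420/1817 ≈ 0.231 in
Excess rainfall: 2.040 − 0.231 = 1.809 in; P > Ia so Q > 0
Q = (82167/45425)²/((82167/45425) + 2100/1817) = (6751415889/2063430625)/(134667/45425) = 750157321/679694275 in ≈ 1.104 in

Q = 750157321/679694275 in ≈ 1.104 in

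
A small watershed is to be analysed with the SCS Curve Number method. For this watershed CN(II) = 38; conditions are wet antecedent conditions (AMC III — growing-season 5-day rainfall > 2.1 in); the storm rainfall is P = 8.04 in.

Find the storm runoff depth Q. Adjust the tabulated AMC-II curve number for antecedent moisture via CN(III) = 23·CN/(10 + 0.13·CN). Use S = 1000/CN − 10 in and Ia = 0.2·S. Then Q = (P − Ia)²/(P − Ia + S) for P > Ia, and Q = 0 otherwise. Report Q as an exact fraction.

Adjust CN=38 to AMC III: 23·38/(10 + 0.13·38) → 874 ÷ (747/50) = 43700/747 ≈ 58.501
S = 1000/(43700/747) − 10 = 3100/437 in ≈ 7.094 in
Ia = 0.2S: 0.2·7.094 = 1.419 in (exactly 620/437)
Since P=8.040 > Ia=1.419: effective rainfall P−Ia = 72337/10925 in
Q: (72337/10925)² ÷ (149837/10925) = 5232641569/1636969225 in (≈ 3.197 in)

Q = 5232641569/1636969225 in ≈ 3.197 in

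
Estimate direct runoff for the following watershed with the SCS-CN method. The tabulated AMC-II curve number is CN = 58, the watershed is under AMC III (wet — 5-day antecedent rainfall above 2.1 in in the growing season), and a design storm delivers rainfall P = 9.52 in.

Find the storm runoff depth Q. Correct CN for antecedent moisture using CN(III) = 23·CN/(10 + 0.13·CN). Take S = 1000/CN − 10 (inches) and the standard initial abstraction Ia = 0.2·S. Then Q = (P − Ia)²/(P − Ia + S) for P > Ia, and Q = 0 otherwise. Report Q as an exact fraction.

Q = 1569776894/239102825 in ≈ 6.565 in

CN(III) from CN(II)=58: (23·58)/(10 + 0.13·58) = 66700/877 ≈ 76.055
S = 1000/(66700/877) − 10 = 2100/667 in ≈ 3.148 in
Ia = 0.2·(2100/667) = 420/667 in ≈ 0.630 in
Since P=9.520 > Ia=0.630: effective rainfall P−Ia = 148246/16675 in
Q = (148246/16675)²/((148246/16675) + 2100/667) = (21976876516/278055625)/(200746/16675) = 1569776894/239102825 in ≈ 6.565 in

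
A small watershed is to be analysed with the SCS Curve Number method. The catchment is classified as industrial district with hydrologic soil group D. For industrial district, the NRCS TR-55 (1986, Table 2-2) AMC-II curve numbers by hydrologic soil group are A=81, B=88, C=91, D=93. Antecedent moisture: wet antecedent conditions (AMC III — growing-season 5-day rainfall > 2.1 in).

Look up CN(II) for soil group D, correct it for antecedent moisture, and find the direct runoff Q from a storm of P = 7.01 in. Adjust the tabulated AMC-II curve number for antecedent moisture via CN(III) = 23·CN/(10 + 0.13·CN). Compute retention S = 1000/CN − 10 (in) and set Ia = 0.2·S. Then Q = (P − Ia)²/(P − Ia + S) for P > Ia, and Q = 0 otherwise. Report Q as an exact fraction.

Q = 2206529022721/332708402100 in ≈ 6.632 in

NRCS table: industrial district, soil group D → CN(II) = 93
CN(III) from CN(II)=93: (23·93)/(10 + 0.13·93) = 213900/2209 ≈ 96.831
Max retention: S = 1000/(213900/2209) − 10 = 700/2139 in (≈ 0.327 in)
Ia = 0.2S: 0.2·0.327 = 0.065 in (exactly 140/2139)
Since P=7.010 > Ia=0.065: effective rainfall P−Ia = 1485439/213900 in
Q = (1485439/213900)²/((1485439/213900) + 700/2139) = (2206529022721/45753210000)/(1555439/213900) = 2206529022721/332708402100 in ≈ 6.632 in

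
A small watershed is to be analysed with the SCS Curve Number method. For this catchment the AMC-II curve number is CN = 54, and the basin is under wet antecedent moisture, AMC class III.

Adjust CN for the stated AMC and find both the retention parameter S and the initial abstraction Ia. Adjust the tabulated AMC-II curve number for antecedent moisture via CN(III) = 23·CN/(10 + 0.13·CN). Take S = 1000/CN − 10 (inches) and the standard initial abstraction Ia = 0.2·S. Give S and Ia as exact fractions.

S = 100/27 in ≈ 3.704 in; Ia = 20/27 in ≈ 0.741 in

Adjust CN=54 to AMC III: 23·54/(10 + 0.13·54) → 1242 ÷ (851/50) = 2700/37 ≈ 72.973
Retention S: 1000/CN − 10 with CN=72.973 → S = 100/27 ≈ 3.704 in
Ia = 0.2S: 0.2·3.704 = 0.741 in (exactly 20/27)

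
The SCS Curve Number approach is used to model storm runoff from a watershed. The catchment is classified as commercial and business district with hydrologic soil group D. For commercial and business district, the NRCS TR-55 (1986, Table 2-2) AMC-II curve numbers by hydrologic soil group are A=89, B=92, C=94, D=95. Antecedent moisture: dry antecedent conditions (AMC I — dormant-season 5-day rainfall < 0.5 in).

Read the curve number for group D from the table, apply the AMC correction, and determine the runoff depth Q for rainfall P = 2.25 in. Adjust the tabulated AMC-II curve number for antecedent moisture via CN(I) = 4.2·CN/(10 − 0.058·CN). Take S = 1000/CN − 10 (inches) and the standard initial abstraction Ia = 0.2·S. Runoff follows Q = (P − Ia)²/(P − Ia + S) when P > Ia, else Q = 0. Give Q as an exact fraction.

NRCS table: commercial and business district, soil group D → CN(II) = 95
Dry (AMC I): CN(I) = 4.2·95/(10 − 0.058·95) = 399/(449/100) = 39900/449 ≈ 88.864
Max retention: S = 1000/(39900/449) − 10 = 500/399 in (≈ 1.253 in)
Ia = 0.2S: 0.2·1.253 = 0.251 in (exactly 100/399)
Since P=2.250 > Ia=0.251: effective rainfall P−Ia = 3191/1596 in
Q: (3191/1596)² ÷ (5191/1596) = 10182481/8284836 in (≈ 1.229 in)

Q = 10182481/8284836 in ≈ 1.229 in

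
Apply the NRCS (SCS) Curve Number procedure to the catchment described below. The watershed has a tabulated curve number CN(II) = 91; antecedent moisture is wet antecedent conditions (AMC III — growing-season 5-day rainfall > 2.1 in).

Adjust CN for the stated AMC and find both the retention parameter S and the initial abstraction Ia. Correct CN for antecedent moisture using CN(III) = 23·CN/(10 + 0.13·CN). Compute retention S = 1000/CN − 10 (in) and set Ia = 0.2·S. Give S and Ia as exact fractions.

S = 900/2093 in ≈ 0.430 in; Ia = 180/2093 in ≈ 0.086 in

Adjust CN=91 to AMC III: 23·91/(10 + 0.13·91) → 2093 ÷ (2183/100) = 209300/2183 ≈ 95.877
Retention S: 1000/CN − 10 with CN=95.877 → S = 900/2093 ≈ 0.430 in
Ia = 0.2·(900/2093) = 180/2093 in ≈ 0.086 in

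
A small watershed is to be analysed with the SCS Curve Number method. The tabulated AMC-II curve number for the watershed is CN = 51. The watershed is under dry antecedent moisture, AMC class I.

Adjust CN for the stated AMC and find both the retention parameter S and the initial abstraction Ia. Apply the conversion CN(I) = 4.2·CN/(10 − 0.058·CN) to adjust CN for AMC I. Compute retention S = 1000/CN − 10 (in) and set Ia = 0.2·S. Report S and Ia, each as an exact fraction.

S = 3500/153 in ≈ 22.876 in; Ia = 700/153 in ≈ 4.575 in

CN(I) from CN(II)=51: (4.2·51)/(10 − 0.058·51) = 15300/503 ≈ 30.417
Retention S: 1000/CN − 10 with CN=30.417 → S = 3500/153 ≈ 22.876 in
Ia = 0.2S: 0.2·22.876 = 4.575 in (exactly 700/153)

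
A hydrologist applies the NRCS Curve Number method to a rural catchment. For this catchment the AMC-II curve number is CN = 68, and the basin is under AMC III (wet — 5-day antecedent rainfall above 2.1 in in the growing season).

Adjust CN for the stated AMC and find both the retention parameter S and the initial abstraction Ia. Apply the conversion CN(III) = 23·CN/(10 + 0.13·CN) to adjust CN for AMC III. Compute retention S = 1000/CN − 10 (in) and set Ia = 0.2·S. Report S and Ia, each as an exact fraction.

S = 800/391 in ≈ 2.046 in; Ia = 160/391 in ≈ 0.409 in

CN(III) from CN(II)=68: (23·68)/(10 + 0.13·68) = 39100/471 ≈ 83.015
Retention S: 1000/CN − 10 with CN=83.015 → S = 800/391 ≈ 2.046 in
Ia = 0.2·(800/391) = 160/391 in ≈ 0.409 in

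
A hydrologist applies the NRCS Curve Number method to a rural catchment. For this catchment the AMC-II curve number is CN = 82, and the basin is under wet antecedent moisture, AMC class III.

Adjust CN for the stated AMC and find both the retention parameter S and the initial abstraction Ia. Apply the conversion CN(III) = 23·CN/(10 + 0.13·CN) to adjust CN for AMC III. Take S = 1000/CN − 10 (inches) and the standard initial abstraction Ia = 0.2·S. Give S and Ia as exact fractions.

CN(III) from CN(II)=82: (23·82)/(10 + 0.13·82) = 94300/1033 ≈ 91.288
S = 1000/(94300/1033) − 10 = 900/943 in ≈ 0.954 in
Initial abstraction Ia = S/5 = (900/943)/5 = 180/943 ≈ 0.191 in

S = 900/943 in ≈ 0.954 in; Ia = 180/943 in ≈ 0.191 in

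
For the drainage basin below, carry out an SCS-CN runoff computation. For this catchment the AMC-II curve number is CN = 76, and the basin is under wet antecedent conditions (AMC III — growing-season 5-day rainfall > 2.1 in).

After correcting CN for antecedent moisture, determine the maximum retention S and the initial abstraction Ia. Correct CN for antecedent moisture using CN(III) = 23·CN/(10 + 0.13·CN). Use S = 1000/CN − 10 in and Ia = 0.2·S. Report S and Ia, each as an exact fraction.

S = 600/437 in ≈ 1.373 in; Ia = 120/437 in ≈ 0.275 in

CN(III) from CN(II)=76: (23·76)/(10 + 0.13·76) = 43700/497 ≈ 87.928
Max retention: S = 1000/(43700/497) − 10 = 600/437 in (≈ 1.373 in)
Initial abstraction Ia = S/5 = (600/437)/5 = 120/437 ≈ 0.275 in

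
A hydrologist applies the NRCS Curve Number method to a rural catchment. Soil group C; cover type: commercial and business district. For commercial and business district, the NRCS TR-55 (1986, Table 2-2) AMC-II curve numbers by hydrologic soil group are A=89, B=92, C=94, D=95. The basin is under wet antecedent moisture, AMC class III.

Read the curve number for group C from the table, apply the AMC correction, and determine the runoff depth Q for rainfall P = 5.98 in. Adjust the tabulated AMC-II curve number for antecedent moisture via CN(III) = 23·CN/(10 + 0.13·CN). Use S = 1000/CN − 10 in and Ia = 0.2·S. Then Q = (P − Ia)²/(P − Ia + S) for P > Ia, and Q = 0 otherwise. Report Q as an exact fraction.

Q = 102540207961/18118586950 in ≈ 5.659 in

NRCS table: commercial and business district, soil group C → CN(II) = 94
Wet (AMC III): CN(III) = 23·94/(10 + 0.13·94) = 2162/(1111/50) = 108100/1111 ≈ 97.300
Max retention: S = 1000/(108100/1111) − 10 = 300/1081 in (≈ 0.278 in)
Ia = 0.2·(300/1081) = 60/1081 in ≈ 0.056 in
Since P=5.980 > Ia=0.056: effective rainfall P−Ia = 320219/54050 in
Q = (320219/54050)²/((320219/54050) + 300/1081) = (102540207961/2921402500)/(335219/54050) = 102540207961/18118586950 in ≈ 5.659 in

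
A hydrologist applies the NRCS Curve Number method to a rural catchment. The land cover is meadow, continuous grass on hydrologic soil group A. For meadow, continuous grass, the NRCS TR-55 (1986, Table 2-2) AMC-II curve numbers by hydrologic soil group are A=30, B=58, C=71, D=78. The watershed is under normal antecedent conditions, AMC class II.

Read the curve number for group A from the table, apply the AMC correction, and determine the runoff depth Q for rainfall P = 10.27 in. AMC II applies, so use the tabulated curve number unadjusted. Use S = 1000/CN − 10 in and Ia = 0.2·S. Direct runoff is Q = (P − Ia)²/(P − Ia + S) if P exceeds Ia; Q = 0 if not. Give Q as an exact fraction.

NRCS table: meadow, continuous grass, soil group A → CN(II) = 30
Average conditions: CN = 30 (no AMC adjustment).
Retention S: 1000/CN − 10 with CN=30.000 → S = 70/3 ≈ 23.333 in
Ia = 0.2·(70/3) = 14/3 in ≈ 4.667 in
Since P=10.270 > Ia=4.667: effective rainfall P−Ia = 1681/300 in
Q: (1681/300)² ÷ (8681/300) = 2825761/2604300 in (≈ 1.085 in)

Q = 2825761/2604300 in ≈ 1.085 in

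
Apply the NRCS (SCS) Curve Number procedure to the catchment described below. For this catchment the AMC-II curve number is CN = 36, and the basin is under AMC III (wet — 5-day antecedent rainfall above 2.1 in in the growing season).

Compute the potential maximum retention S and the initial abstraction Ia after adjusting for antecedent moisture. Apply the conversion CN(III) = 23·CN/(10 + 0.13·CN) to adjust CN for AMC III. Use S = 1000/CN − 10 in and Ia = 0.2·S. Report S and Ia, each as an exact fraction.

Adjust CN=36 to AMC III: 23·36/(10 + 0.13·36) → 828 ÷ (367/25) = 20700/367 ≈ 56.403
S = 1000/(20700/367) − 10 = 1600/207 in ≈ 7.729 in
Ia = 0.2·(1600/207) = 320/207 in ≈ 1.546 in

S = 1600/207 in ≈ 7.729 in; Ia = 320/207 in ≈ 1.546 in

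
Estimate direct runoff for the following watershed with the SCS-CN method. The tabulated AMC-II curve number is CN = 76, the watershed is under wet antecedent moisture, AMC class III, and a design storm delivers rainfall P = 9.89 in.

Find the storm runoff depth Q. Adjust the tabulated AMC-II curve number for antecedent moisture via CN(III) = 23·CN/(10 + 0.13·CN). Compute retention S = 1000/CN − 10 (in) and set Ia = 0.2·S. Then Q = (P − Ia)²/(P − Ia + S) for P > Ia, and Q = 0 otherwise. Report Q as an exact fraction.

Q = 176562157249/20984434100 in ≈ 8.414 in

Wet (AMC III): CN(III) = 23·76/(10 + 0.13·76) = 1748/(497/25) = 43700/497 ≈ 87.928
Max retention: S = 1000/(43700/497) − 10 = 600/437 in (≈ 1.373 in)
Ia = 0.2·(600/437) = 120/437 in ≈ 0.275 in
P − Ia = 9.890 − 0.275 = 420193/43700 ≈ 9.615 in (> 0, runoff occurs)
Q = (420193/43700)²/((420193/43700) + 600/437) = (176562157249/1909690000)/(480193/43700) = 176562157249/20984434100 in ≈ 8.414 in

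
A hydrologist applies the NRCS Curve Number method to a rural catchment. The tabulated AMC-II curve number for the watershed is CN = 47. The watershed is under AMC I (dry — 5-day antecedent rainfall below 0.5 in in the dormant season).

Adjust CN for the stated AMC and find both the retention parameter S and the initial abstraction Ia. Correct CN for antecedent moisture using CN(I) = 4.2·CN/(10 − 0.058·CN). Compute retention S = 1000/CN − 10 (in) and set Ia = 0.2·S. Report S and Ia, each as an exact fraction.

S = 26500/987 in ≈ 26.849 in; Ia = 5300/987 in ≈ 5.370 in

Adjust CN=47 to AMC I: 4.2·47/(10 − 0.058·47) → (987/5) ÷ (3637/500) = 98700/3637 ≈ 27.138
S = 1000/(98700/3637) − 10 = 26500/987 in ≈ 26.849 in
Ia = 0.2S: 0.2·26.849 = 5.370 in (exactly 5300/987)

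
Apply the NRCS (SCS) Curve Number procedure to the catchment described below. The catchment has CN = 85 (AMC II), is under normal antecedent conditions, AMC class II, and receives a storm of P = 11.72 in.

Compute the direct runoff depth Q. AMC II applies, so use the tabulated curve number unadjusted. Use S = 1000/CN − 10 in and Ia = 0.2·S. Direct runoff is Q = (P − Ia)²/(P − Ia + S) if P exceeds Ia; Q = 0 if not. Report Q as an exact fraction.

AMC II — tabulated CN = 85 applies directly.
Retention S: 1000/CN − 10 with CN=85.000 → S = 30/17 ≈ 1.765 in
Ia = 0.2S: 0.2·1.765 = 0.353 in (exactly 6/17)
Since P=11.720 > Ia=0.353: effective rainfall P−Ia = 4831/425 in
Q: (4831/425)² ÷ (5581/425) = 23338561/2371925 in (≈ 9.840 in)

Q = 23338561/2371925 in ≈ 9.840 in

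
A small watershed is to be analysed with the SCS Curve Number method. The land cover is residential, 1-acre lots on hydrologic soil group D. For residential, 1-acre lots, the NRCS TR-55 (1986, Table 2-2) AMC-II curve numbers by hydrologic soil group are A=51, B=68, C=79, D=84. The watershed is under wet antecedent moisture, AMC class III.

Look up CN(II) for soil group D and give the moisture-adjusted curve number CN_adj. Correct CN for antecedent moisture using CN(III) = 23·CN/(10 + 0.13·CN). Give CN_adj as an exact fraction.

CN_adj = 48300/523 ≈ 92.352

NRCS table: residential, 1-acre lots, soil group D → CN(II) = 84
Adjust CN=84 to AMC III: 23·84/(10 + 0.13·84) → 1932 ÷ (523/25) = 48300/523 ≈ 92.352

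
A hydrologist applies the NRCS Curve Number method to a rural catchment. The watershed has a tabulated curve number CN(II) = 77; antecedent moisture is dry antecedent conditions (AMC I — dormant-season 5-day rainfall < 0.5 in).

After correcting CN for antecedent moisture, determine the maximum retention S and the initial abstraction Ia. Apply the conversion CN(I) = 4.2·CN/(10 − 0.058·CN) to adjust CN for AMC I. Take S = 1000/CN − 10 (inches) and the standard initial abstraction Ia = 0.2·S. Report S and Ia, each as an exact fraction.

Dry (AMC I): CN(I) = 4.2·77/(10 − 0.058·77) = (1617/5)/(2767/500) = 161700/2767 ≈ 58.439
S = 1000/(161700/2767) − 10 = 11500/1617 in ≈ 7.112 in
Initial abstraction Ia = S/5 = (11500/1617)/5 = 2300/1617 ≈ 1.422 in

S = 11500/1617 in ≈ 7.112 in; Ia = 2300/1617 in ≈ 1.422 in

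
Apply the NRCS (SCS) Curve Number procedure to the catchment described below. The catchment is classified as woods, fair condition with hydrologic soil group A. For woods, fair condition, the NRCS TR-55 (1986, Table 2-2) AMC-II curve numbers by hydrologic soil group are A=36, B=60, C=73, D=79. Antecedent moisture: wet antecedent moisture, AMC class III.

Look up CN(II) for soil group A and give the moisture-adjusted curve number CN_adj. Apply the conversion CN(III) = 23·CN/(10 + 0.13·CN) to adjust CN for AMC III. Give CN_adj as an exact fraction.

NRCS table: woods, fair condition, soil group A → CN(II) = 36
Wet (AMC III): CN(III) = 23·36/(10 + 0.13·36) = 828/(367/25) = 20700/367 ≈ 56.403

CN_adj = 20700/367 ≈ 56.403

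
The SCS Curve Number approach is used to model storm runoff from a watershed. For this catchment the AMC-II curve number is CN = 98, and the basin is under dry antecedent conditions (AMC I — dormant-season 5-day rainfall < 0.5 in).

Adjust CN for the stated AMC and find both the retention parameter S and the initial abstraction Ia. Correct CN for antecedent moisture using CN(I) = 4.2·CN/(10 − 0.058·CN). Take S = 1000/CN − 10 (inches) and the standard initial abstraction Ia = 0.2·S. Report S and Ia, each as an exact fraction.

S = 500/1029 in ≈ 0.486 in; Ia = 100/1029 in ≈ 0.097 in

Dry (AMC I): CN(I) = 4.2·98/(10 − 0.058·98) = (2058/5)/(1079/250) = 102900/1079 ≈ 95.366
Max retention: S = 1000/(102900/1079) − 10 = 500/1029 in (≈ 0.486 in)
Ia = 0.2S: 0.2·0.486 = 0.097 in (exactly 100/1029)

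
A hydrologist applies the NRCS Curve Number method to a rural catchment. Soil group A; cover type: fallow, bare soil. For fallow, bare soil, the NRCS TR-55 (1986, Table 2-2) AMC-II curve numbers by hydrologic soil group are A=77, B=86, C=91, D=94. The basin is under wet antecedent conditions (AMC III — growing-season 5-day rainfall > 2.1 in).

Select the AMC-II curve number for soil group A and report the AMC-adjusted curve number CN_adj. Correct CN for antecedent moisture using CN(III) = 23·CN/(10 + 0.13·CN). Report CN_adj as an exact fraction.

NRCS table: fallow, bare soil, soil group A → CN(II) = 77
CN(III) from CN(II)=77: (23·77)/(10 + 0.13·77) = 7700/87 ≈ 88.506

CN_adj = 7700/87 ≈ 88.506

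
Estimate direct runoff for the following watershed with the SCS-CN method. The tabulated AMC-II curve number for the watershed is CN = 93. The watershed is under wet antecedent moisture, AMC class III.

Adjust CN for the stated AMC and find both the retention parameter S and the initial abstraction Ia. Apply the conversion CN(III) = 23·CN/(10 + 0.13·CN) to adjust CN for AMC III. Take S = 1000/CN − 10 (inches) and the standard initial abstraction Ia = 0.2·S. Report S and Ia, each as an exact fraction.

Adjust CN=93 to AMC III: 23·93/(10 + 0.13·93) → 2139 ÷ (2209/100) = 213900/2209 ≈ 96.831
S = 1000/(213900/2209) − 10 = 700/2139 in ≈ 0.327 in
Initial abstraction Ia = S/5 = (700/2139)/5 = 140/2139 ≈ 0.065 in

S = 700/2139 in ≈ 0.327 in; Ia = 140/2139 in ≈ 0.065 in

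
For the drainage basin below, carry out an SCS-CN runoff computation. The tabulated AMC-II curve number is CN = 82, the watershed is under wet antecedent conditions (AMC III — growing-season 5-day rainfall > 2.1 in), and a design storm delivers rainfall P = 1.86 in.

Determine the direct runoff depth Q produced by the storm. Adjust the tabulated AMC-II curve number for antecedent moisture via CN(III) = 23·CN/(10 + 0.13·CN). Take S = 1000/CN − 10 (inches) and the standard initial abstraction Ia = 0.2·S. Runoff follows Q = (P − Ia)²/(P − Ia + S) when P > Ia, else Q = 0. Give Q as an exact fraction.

Q = 2064510867/1944135950 in ≈ 1.062 in

Adjust CN=82 to AMC III: 23·82/(10 + 0.13·82) → 1886 ÷ (1033/50) = 94300/1033 ≈ 91.288
Retention S: 1000/CN − 10 with CN=91.288 → S = 900/943 ≈ 0.954 in
Ia = 0.2S: 0.2·0.954 = 0.191 in (exactly 180/943)
Excess rainfall: 1.860 − 0.191 = 1.669 in; P > Ia so Q > 0
Q: (78699/47150)² ÷ (123699/47150) = 2064510867/1944135950 in (≈ 1.062 in)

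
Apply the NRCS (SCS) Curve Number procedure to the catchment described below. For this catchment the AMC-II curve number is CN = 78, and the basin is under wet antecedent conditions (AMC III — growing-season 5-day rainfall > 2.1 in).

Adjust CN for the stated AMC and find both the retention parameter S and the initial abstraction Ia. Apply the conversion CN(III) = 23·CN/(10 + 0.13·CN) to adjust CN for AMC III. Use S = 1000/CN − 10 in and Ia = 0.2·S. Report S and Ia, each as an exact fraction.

CN(III) from CN(II)=78: (23·78)/(10 + 0.13·78) = 89700/1007 ≈ 89.076
S = 1000/(89700/1007) − 10 = 1100/897 in ≈ 1.226 in
Ia = 0.2·(1100/897) = 220/897 in ≈ 0.245 in

S = 1100/897 in ≈ 1.226 in; Ia = 220/897 in ≈ 0.245 in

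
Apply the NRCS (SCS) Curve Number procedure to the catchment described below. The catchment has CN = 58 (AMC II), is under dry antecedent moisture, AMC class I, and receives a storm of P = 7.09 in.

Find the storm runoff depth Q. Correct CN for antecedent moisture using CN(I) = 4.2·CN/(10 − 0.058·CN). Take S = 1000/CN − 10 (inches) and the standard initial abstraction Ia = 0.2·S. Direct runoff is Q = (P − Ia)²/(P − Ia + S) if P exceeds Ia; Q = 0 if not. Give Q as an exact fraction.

Dry (AMC I): CN(I) = 4.2·58/(10 − 0.058·58) = (1218/5)/(1659/250) = 2900/79 ≈ 36.709
Max retention: S = 1000/(2900/79) − 10 = 500/29 in (≈ 17.241 in)
Ia = 0.2S: 0.2·17.241 = 3.448 in (exactly 100/29)
Excess rainfall: 7.090 − 3.448 = 3.642 in; P > Ia so Q > 0
Runoff Q = (P−Ia)²/(P−Ia+S) = (3.642)²/(3.642+17.241) = 111534721/175626900 ≈ 0.635 in

Q = 111534721/175626900 in ≈ 0.635 in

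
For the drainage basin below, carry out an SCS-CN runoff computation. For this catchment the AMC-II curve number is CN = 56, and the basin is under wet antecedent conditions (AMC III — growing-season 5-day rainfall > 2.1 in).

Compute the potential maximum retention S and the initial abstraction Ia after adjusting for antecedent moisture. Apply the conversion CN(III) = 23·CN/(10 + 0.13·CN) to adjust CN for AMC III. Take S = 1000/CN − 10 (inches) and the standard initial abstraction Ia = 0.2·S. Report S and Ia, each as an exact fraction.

Wet (AMC III): CN(III) = 23·56/(10 + 0.13·56) = 1288/(432/25) = 4025/54 ≈ 74.537
Max retention: S = 1000/(4025/54) − 10 = 550/161 in (≈ 3.416 in)
Initial abstraction Ia = S/5 = (550/161)/5 = 110/161 ≈ 0.683 in

S = 550/161 in ≈ 3.416 in; Ia = 110/161 in ≈ 0.683 in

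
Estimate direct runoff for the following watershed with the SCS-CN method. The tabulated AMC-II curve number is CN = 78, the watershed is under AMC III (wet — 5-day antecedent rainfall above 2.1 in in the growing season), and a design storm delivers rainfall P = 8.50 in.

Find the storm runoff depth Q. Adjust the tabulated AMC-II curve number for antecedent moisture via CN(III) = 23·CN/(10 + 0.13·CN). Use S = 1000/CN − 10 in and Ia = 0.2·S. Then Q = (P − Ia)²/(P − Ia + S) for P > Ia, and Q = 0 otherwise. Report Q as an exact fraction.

Adjust CN=78 to AMC III: 23·78/(10 + 0.13·78) → 1794 ÷ (1007/50) = 89700/1007 ≈ 89.076
S = 1000/(89700/1007) − 10 = 1100/897 in ≈ 1.226 in
Initial abstraction Ia = S/5 = (1100/897)/5 = 220/897 ≈ 0.245 in
P − Ia = 8.500 − 0.245 = 14809/1794 ≈ 8.255 in (> 0, runoff occurs)
Q: (14809/1794)² ÷ (17009/1794) = 219306481/30514146 in (≈ 7.187 in)

Q = 219306481/30514146 in ≈ 7.187 in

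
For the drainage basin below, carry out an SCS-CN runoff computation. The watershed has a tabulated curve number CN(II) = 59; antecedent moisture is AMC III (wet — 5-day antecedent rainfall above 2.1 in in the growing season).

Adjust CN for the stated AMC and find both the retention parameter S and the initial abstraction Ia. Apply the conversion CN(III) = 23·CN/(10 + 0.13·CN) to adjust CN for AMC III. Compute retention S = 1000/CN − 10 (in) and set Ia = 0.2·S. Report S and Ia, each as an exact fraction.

S = 4100/1357 in ≈ 3.021 in; Ia = 820/1357 in ≈ 0.604 in

Adjust CN=59 to AMC III: 23·59/(10 + 0.13·59) → 1357 ÷ (1767/100) = 135700/1767 ≈ 76.797
Max retention: S = 1000/(135700/1767) − 10 = 4100/1357 in (≈ 3.021 in)
Initial abstraction Ia = S/5 = (4100/1357)/5 = 820/1357 ≈ 0.604 in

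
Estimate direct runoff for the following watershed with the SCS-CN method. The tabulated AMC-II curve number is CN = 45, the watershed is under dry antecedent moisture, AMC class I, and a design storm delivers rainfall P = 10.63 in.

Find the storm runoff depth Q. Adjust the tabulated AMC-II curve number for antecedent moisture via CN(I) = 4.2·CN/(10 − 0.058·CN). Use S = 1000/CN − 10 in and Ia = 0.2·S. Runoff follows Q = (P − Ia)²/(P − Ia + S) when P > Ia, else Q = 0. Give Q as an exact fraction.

Dry (AMC I): CN(I) = 4.2·45/(10 − 0.058·45) = 189/(739/100) = 18900/739 ≈ 25.575
Retention S: 1000/CN − 10 with CN=25.575 → S = 5500/189 ≈ 29.101 in
Initial abstraction Ia = S/5 = (5500/189)/5 = 1100/189 ≈ 5.820 in
Excess rainfall: 10.630 − 5.820 = 4.810 in; P > Ia so Q > 0
Q: (90907/18900)² ÷ (640907/18900) = 8264082649/12113142300 in (≈ 0.682 in)

Q = 8264082649/12113142300 in ≈ 0.682 in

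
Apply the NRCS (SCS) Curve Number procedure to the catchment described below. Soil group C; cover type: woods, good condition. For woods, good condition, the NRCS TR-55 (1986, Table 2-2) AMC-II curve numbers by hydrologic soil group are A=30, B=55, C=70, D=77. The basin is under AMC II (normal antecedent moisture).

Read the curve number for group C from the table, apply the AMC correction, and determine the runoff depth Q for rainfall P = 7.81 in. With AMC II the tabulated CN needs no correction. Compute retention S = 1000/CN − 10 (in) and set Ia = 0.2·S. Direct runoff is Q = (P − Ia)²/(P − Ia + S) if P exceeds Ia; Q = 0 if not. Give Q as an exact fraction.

Q = 23687689/5506900 in ≈ 4.301 in

NRCS table: woods, good condition, soil group C → CN(II) = 70
AMC II — tabulated CN = 70 applies directly.
S = 1000/70 − 10 = 30/7 in ≈ 4.286 in
Ia = 0.2S: 0.2·4.286 = 0.857 in (exactly 6/7)
Since P=7.810 > Ia=0.857: effective rainfall P−Ia = 4867/700 in
Q = (4867/700)²/((4867/700) + 30/7) = (23687689/490000)/(7867/700) = 23687689/5506900 in ≈ 4.301 in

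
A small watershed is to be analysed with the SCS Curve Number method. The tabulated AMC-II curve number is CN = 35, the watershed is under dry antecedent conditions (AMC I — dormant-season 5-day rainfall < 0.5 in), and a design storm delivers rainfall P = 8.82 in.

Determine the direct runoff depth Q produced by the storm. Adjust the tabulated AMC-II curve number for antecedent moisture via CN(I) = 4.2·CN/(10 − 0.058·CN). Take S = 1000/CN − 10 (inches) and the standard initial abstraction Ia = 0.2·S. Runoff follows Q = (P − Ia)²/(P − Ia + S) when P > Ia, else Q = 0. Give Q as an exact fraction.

Q = 0 in ≈ 0.000 in

Adjust CN=35 to AMC I: 4.2·35/(10 − 0.058·35) → 147 ÷ (797/100) = 14700/797 ≈ 18.444
Max retention: S = 1000/(14700/797) − 10 = 6500/147 in (≈ 44.218 in)
Ia = 0.2S: 0.2·44.218 = 8.844 in (exactly 1300/147)
P = 8.820 ≤ Ia = 8.844 in: entire storm abstracted, Q = 0.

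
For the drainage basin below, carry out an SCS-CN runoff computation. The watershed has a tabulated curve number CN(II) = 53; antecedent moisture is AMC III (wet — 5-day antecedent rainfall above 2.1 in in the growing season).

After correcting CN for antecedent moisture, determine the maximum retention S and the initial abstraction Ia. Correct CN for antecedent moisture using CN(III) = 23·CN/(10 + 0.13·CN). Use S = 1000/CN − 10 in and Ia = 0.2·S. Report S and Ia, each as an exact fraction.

Adjust CN=53 to AMC III: 23·53/(10 + 0.13·53) → 1219 ÷ (1689/100) = 121900/1689 ≈ 72.173
Retention S: 1000/CN − 10 with CN=72.173 → S = 4700/1219 ≈ 3.856 in
Ia = 0.2S: 0.2·3.856 = 0.771 in (exactly 940/1219)

S = 4700/1219 in ≈ 3.856 in; Ia = 940/1219 in ≈ 0.771 in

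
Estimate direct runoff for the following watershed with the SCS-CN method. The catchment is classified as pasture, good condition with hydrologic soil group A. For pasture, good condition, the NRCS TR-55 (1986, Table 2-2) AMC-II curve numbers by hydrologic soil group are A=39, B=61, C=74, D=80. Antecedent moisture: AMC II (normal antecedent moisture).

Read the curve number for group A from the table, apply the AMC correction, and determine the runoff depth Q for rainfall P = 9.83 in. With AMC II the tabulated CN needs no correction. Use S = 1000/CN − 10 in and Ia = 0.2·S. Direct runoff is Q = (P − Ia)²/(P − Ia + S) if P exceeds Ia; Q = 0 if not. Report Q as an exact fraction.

NRCS table: pasture, good condition, soil group A → CN(II) = 39
Average conditions: CN = 39 (no AMC adjustment).
S = 1000/39 − 10 = 610/39 in ≈ 15.641 in
Ia = 0.2·(610/39) = 122/39 in ≈ 3.128 in
Excess rainfall: 9.830 − 3.128 = 6.702 in; P > Ia so Q > 0
Q: (26137/3900)² ÷ (87137/3900) = 683142769/339834300 in (≈ 2.010 in)

Q = 683142769/339834300 in ≈ 2.010 in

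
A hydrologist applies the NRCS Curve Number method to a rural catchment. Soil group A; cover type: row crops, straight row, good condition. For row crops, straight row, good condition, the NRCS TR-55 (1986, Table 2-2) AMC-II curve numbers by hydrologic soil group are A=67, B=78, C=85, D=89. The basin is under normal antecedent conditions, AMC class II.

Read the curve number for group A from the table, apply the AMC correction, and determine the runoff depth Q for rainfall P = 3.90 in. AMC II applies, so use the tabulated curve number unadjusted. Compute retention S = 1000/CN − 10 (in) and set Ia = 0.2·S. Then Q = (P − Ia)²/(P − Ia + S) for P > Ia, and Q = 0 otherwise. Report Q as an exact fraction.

Q = 1271403/1173170 in ≈ 1.084 in

NRCS table: row crops, straight row, good condition, soil group A → CN(II) = 67
Average conditions: CN = 67 (no AMC adjustment).
Max retention: S = 1000/67 − 10 = 330/67 in (≈ 4.925 in)
Ia = 0.2·(330/67) = 66/67 in ≈ 0.985 in
Since P=3.900 > Ia=0.985: effective rainfall P−Ia = 1953/670 in
Runoff Q = (P−Ia)²/(P−Ia+S) = (2.915)²/(2.915+4.925) = 1271403/1173170 ≈ 1.084 in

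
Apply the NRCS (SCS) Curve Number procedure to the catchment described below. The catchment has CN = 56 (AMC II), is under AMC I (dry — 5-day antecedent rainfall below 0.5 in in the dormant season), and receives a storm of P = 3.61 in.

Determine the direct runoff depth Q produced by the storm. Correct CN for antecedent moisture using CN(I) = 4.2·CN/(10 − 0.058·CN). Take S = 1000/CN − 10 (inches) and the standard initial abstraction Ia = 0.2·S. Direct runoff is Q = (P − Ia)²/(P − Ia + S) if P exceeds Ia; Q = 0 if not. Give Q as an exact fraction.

Q = 0 in ≈ 0.000 in

Adjust CN=56 to AMC I: 4.2·56/(10 − 0.058·56) → (1176/5) ÷ (844/125) = 7350/211 ≈ 34.834
Retention S: 1000/CN − 10 with CN=34.834 → S = 2750/147 ≈ 18.707 in
Ia = 0.2·(2750/147) = 550/147 in ≈ 3.741 in
P = 3.610 ≤ Ia = 3.741 in: entire storm abstracted, Q = 0.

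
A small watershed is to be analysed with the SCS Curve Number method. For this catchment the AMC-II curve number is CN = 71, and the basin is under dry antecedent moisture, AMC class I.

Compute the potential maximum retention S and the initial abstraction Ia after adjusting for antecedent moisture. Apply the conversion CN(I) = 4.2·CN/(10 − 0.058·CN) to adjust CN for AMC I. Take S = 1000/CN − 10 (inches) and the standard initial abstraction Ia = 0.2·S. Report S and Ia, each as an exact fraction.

S = 14500/1491 in ≈ 9.725 in; Ia = 2900/1491 in ≈ 1.945 in

Adjust CN=71 to AMC I: 4.2·71/(10 − 0.058·71) → (1491/5) ÷ (2941/500) = 149100/2941 ≈ 50.697
Max retention: S = 1000/(149100/2941) − 10 = 14500/1491 in (≈ 9.725 in)
Ia = 0.2S: 0.2·9.725 = 1.945 in (exactly 2900/1491)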